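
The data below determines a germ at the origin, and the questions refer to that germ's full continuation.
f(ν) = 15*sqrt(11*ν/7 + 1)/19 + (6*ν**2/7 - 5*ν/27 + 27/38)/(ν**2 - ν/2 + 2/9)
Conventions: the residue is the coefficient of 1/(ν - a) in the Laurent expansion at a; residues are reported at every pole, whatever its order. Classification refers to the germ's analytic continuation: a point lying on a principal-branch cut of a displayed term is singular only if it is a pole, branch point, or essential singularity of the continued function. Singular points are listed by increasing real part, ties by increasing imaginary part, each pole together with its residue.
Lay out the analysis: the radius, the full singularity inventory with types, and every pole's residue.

Denominator factor (ν**2 - ν/2 + 2/9): discriminant -23/36, complex-conjugate roots (1/4) + ((1/12)*sqrt(23))*i and (1/4) - ((1/12)*sqrt(23))*i; poles of order 1, moduli (1/3)*sqrt(2) and (1/3)*sqrt(2).
Branch term (15/19)*sqrt(1 - ν/(-7/11)): its argument vanishes at ν = -7/11, a square-root branch point, modulus 7/11.
The radius of convergence is the smallest modulus among the singular points: (1/3)*sqrt(2).
The branch term is analytic at (1/4) - ((1/12)*sqrt(23))*i and contributes nothing to the residue; only the rational part matters.
The factor ν**2 - ν/2 + 2/9 splits as (ν - a)(ν - a') with a = (1/4) - ((1/12)*sqrt(23))*i, a' = (1/4) + ((1/12)*sqrt(23))*i. At the order-1 pole a set g(ν) = (ν - a)*(rational part) = [6*ν**2/7 - 5*ν/27 + 27/38] / (ν - a').
Simple pole: residue = g(a) at a = (1/4) - ((1/12)*sqrt(23))*i, which is (23/189) + ((596/3933)*sqrt(23))*i.
The branch term is analytic at (1/4) + ((1/12)*sqrt(23))*i and contributes nothing to the residue; only the rational part matters.
The factor ν**2 - ν/2 + 2/9 splits as (ν - a)(ν - a') with a = (1/4) + ((1/12)*sqrt(23))*i, a' = (1/4) - ((1/12)*sqrt(23))*i. At the order-1 pole a set g(ν) = (ν - a)*(rational part) = [6*ν**2/7 - 5*ν/27 + 27/38] / (ν - a').
Simple pole: residue = g(a) at a = (1/4) + ((1/12)*sqrt(23))*i, which is (23/189) - ((596/3933)*sqrt(23))*i.
List the singular points by increasing real part (a conjugate pair: the negative imaginary part first).

Radius of convergence at 0: (1/3)*sqrt(2).
At -7/11: an algebraic (square-root) branch point.
At (1/4) - ((1/12)*sqrt(23))*i: a pole of order 1; residue (23/189) + ((596/3933)*sqrt(23))*i.
At (1/4) + ((1/12)*sqrt(23))*i: a pole of order 1; residue (23/189) - ((596/3933)*sqrt(23))*i.


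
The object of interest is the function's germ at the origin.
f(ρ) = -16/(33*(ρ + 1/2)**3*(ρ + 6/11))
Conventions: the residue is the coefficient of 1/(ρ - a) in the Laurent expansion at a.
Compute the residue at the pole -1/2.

At the order-3 pole -1/2 set g(ρ) = (ρ - (-1/2))^3*f(ρ) = -16/(33*(ρ + 6/11)).
Order-3 pole: residue = g''(a)/2; g''(-1/2) = -30976/3, so the residue is -15488/3.

The residue is -15488/3.


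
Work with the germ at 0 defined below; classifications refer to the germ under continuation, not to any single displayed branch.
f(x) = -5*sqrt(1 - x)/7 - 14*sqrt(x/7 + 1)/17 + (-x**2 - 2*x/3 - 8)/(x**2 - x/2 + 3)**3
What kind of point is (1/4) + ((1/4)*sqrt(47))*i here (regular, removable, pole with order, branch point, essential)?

The point is a pole of order 3.

The denominator factor x**2 - x/2 + 3 vanishes at (1/4) + ((1/4)*sqrt(47))*i and appears to the power 3; the numerator there equals (-127/24) - ((7/24)*sqrt(47))*i, nonzero, and no other factor vanishes.
The branch terms are analytic at this point.
Hence a pole whose order is the multiplicity, 3.


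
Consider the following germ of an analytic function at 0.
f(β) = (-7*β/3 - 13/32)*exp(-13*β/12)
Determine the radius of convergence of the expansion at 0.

The radius of convergence is infinite.

The factor exp(-13*β/12) is entire and contributes no finite singular point.
The polynomial part has no poles.
No finite singular points: the Taylor series at 0 converges everywhere.


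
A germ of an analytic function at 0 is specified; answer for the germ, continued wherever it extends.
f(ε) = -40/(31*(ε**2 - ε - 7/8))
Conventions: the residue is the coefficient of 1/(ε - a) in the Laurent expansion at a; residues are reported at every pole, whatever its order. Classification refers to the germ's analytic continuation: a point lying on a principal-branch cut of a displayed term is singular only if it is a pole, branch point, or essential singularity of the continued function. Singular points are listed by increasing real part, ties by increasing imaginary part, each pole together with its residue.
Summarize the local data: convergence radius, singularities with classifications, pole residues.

Denominator factor (ε**2 - ε - 7/8): discriminant 9/2, real irrational roots 1/2 + (3/4)*sqrt(2) and 1/2 - (3/4)*sqrt(2); poles of order 1, moduli 1/2 + (3/4)*sqrt(2) and -1/2 + (3/4)*sqrt(2).
The radius of convergence is the smallest modulus among the singular points: -1/2 + (3/4)*sqrt(2).
The factor ε**2 - ε - 7/8 splits as (ε - a)(ε - a') with a = 1/2 - (3/4)*sqrt(2), a' = 1/2 + (3/4)*sqrt(2). At the order-1 pole a set g(ε) = (ε - a)*f(ε) = [-40/31] / (ε - a').
Simple pole: residue = g(a) at a = 1/2 - (3/4)*sqrt(2), which is (40/93)*sqrt(2).
The factor ε**2 - ε - 7/8 splits as (ε - a)(ε - a') with a = 1/2 + (3/4)*sqrt(2), a' = 1/2 - (3/4)*sqrt(2). At the order-1 pole a set g(ε) = (ε - a)*f(ε) = [-40/31] / (ε - a').
Simple pole: residue = g(a) at a = 1/2 + (3/4)*sqrt(2), which is -(40/93)*sqrt(2).
List the singular points by increasing real part (a conjugate pair: the negative imaginary part first).

Radius of convergence at 0: -1/2 + (3/4)*sqrt(2).
At 1/2 - (3/4)*sqrt(2): a pole of order 1; residue (40/93)*sqrt(2).
At 1/2 + (3/4)*sqrt(2): a pole of order 1; residue -(40/93)*sqrt(2).


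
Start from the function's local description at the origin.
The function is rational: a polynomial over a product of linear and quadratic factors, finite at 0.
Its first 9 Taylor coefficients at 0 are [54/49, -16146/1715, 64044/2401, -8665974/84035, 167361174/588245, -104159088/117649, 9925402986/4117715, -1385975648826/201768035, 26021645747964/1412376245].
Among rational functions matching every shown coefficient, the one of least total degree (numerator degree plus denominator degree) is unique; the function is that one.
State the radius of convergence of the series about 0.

No rational of total degree below 7 reproduces all 9 coefficients; solving the [1/6] Pade equations on them gives f(w) = (12*w/5 - 3/8)/((w**2 - w - 7/12)**2*(w**2 + 9*w/7 - 1)), whose expansion matches every shown term.
Denominator factor (w**2 + 9*w/7 - 1): discriminant 277/49, real irrational roots -9/14 + (1/14)*sqrt(277) and -9/14 - (1/14)*sqrt(277); poles of order 1, moduli -9/14 + (1/14)*sqrt(277) and 9/14 + (1/14)*sqrt(277).
Denominator factor (w**2 - w - 7/12)^2: discriminant 10/3, real irrational roots 1/2 + (1/6)*sqrt(30) and 1/2 - (1/6)*sqrt(30); poles of order 2, moduli 1/2 + (1/6)*sqrt(30) and -1/2 + (1/6)*sqrt(30).
The radius of convergence is the smallest modulus among the singular points: -1/2 + (1/6)*sqrt(30).

The radius of convergence is -1/2 + (1/6)*sqrt(30).


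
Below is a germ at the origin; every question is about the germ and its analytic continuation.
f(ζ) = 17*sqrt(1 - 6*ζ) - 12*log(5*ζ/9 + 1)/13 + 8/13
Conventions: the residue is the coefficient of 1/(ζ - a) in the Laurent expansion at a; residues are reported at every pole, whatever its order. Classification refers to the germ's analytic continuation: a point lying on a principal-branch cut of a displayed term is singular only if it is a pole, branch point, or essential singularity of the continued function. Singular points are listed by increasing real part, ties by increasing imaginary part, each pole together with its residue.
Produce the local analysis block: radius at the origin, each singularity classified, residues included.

Branch term (-12/13)*log(1 - ζ/(-9/5)): its argument vanishes at ζ = -9/5, a logarithmic branch point, modulus 9/5.
Branch term (17)*sqrt(1 - ζ/(1/6)): its argument vanishes at ζ = 1/6, a square-root branch point, modulus 1/6.
The radius of convergence is the smallest modulus among the singular points: 1/6.
List the singular points by increasing real part (a conjugate pair: the negative imaginary part first).

Radius of convergence at 0: 1/6.
At -9/5: a logarithmic branch point.
At 1/6: an algebraic (square-root) branch point.


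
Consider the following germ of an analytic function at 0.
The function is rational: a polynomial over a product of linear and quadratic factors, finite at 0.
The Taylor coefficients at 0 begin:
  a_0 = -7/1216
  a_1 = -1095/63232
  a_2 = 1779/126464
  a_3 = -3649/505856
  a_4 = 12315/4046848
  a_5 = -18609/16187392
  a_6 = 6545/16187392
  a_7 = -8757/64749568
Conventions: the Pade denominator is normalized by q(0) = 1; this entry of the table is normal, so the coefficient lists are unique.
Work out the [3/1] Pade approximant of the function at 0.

Taylor coefficients needed (read off): a_0 = -7/1216, a_1 = -1095/63232, a_2 = 1779/126464, a_3 = -3649/505856, a_4 = 12315/4046848.
Write the denominator as Q(δ) = 1 + q1*δ. Requiring Q*f - P = O(δ^5) with deg P <= 3 kills the coefficients of δ^4..δ^4 in Q*f:
  δ^4: a_4 + q1*a_3 = 0, i.e. 12315/4046848 + (-3649/505856)*q1 = 0.
Solving this linear system: q1 = 12315/29192.
The numerator is Q*f truncated at degree 3: P0 = a_0 = -7/1216; P1 = a_1 + q1*a_0 = -9111975/461467136; P2 = a_2 + q1*a_1 = 12481359/1845868544; P3 = a_3 + q1*a_2 = -4722017/3691737088.

The Pade approximant has numerator coefficients [-7/1216, -9111975/461467136, 12481359/1845868544, -4722017/3691737088]; denominator coefficients [1, 12315/29192].


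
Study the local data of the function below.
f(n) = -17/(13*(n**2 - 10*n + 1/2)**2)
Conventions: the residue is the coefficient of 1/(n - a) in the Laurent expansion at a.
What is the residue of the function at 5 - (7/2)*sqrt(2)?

The factor n**2 - 10*n + 1/2 splits as (n - a)(n - a') with a = 5 - (7/2)*sqrt(2), a' = 5 + (7/2)*sqrt(2). At the order-2 pole a set g(n) = (n - a)^2*f(n) = [-17/13] / (n - a')^2.
Order-2 pole: residue = g'(a); g'(5 - (7/2)*sqrt(2)) = -(17/8918)*sqrt(2), so the residue is -(17/8918)*sqrt(2).

The residue is -(17/8918)*sqrt(2).


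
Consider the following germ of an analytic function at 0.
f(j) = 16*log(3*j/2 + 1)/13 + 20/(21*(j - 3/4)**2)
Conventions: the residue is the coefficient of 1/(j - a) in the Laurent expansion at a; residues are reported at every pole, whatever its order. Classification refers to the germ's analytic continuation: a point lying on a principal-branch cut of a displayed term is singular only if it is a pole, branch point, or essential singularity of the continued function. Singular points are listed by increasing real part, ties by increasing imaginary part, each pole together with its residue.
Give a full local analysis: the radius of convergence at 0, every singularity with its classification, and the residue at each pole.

Denominator factor (j - 3/4)^2: pole of order 2 at 3/4, modulus 3/4.
Branch term (16/13)*log(1 - j/(-2/3)): its argument vanishes at j = -2/3, a logarithmic branch point, modulus 2/3.
The radius of convergence is the smallest modulus among the singular points: 2/3.
The branch term is analytic at 3/4 and contributes nothing to the residue; only the rational part matters.
At the order-2 pole 3/4 set g(j) = (j - (3/4))^2*(rational part) = 20/21.
Order-2 pole: residue = g'(a); g'(3/4) = 0, so the residue is 0.
List the singular points by increasing real part (a conjugate pair: the negative imaginary part first).

Radius of convergence at 0: 2/3.
At -2/3: a logarithmic branch point.
At 3/4: a pole of order 2; residue 0.


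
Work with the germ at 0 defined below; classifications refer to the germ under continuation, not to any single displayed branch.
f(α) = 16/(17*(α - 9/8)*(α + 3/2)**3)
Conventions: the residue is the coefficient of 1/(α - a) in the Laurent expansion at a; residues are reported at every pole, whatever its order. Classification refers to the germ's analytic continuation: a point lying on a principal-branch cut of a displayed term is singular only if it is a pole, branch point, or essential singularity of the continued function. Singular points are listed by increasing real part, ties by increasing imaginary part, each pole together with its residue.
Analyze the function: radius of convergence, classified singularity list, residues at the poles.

Radius of convergence at 0: 9/8.
At -3/2: a pole of order 3; residue -8192/157437.
At 9/8: a pole of order 1; residue 8192/157437.

Denominator factor (α + 3/2)^3: pole of order 3 at -3/2, modulus 3/2.
Denominator factor (α - 9/8): pole of order 1 at 9/8, modulus 9/8.
The radius of convergence is the smallest modulus among the singular points: 9/8.
At the order-3 pole -3/2 set g(α) = (α - (-3/2))^3*f(α) = 16/(17*(α - 9/8)).
Order-3 pole: residue = g''(a)/2; g''(-3/2) = -16384/157437, so the residue is -8192/157437.
At the order-1 pole 9/8 set g(α) = (α - (9/8))*f(α) = 16/(17*(α + 3/2)**3).
Simple pole: residue = g(a) at a = 9/8, which is 8192/157437.
List the singular points by increasing real part (a conjugate pair: the negative imaginary part first).


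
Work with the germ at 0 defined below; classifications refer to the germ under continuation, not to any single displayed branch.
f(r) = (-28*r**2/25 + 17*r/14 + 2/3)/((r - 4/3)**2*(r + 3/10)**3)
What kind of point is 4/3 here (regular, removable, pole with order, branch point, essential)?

The point is a pole of order 2.

The denominator factor r - 4/3 vanishes at 4/3 and appears to the power 2; the numerator there equals 464/1575, nonzero, and no other factor vanishes.
Hence a pole whose order is the multiplicity, 2.


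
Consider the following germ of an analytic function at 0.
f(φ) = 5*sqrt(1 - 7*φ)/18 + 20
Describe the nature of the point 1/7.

The term (5/18)*sqrt(1 - φ/(1/7)) has argument 1 - 1/7/(1/7) = 0 at 1/7: a square-root (algebraic, two-sheeted) branch point; the remaining terms are analytic or single-valued there.

The point is an algebraic (square-root) branch point.


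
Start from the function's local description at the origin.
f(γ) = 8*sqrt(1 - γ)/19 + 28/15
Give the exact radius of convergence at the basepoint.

Branch term (8/19)*sqrt(1 - γ/(1)): its argument vanishes at γ = 1, a square-root branch point, modulus 1.
The radius of convergence is the smallest modulus among the singular points: 1.

The radius of convergence is 1.


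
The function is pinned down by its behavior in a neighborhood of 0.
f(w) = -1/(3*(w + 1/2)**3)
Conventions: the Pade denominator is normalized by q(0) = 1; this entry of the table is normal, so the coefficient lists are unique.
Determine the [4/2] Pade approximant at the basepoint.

The Pade approximant has numerator coefficients [-8/3, 32/9, -64/15, 64/15, -128/45]; denominator coefficients [1, 14/3, 28/5].

Taylor coefficients needed (expand at 0): a_0 = -8/3, a_1 = 16, a_2 = -64, a_3 = 640/3, a_4 = -640, a_5 = 1792, a_6 = -14336/3.
Write the denominator as Q(w) = 1 + q1*w + q2*w^2. Requiring Q*f - P = O(w^7) with deg P <= 4 kills the coefficients of w^5..w^6 in Q*f:
  w^5: a_5 + q1*a_4 + q2*a_3 = 0, i.e. 1792 + (-640)*q1 + (640/3)*q2 = 0.
  w^6: a_6 + q1*a_5 + q2*a_4 = 0, i.e. -14336/3 + (1792)*q1 + (-640)*q2 = 0.
Solving this linear system: q1 = 14/3, q2 = 28/5.
The numerator is Q*f truncated at degree 4: P0 = a_0 = -8/3; P1 = a_1 + q1*a_0 = 32/9; P2 = a_2 + q1*a_1 + q2*a_0 = -64/15; P3 = a_3 + q1*a_2 + q2*a_1 = 64/15; P4 = a_4 + q1*a_3 + q2*a_2 = -128/45.


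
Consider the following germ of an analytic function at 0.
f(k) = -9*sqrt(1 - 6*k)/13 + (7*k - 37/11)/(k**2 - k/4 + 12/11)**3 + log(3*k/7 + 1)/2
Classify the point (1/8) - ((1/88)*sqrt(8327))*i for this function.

The denominator factor k**2 - k/4 + 12/11 vanishes at (1/8) - ((1/88)*sqrt(8327))*i and appears to the power 3; the numerator there equals (-219/88) - ((7/88)*sqrt(8327))*i, nonzero, and no other factor vanishes.
The branch terms are analytic at this point.
Hence a pole whose order is the multiplicity, 3.

The point is a pole of order 3.


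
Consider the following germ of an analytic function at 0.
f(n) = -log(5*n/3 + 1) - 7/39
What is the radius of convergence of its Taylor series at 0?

Branch term (-1)*log(1 - n/(-3/5)): its argument vanishes at n = -3/5, a logarithmic branch point, modulus 3/5.
The radius of convergence is the smallest modulus among the singular points: 3/5.

The radius of convergence is 3/5.


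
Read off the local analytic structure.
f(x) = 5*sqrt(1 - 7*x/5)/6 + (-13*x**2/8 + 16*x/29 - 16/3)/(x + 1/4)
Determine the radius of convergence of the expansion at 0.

Denominator factor (x + 1/4): pole of order 1 at -1/4, modulus 1/4.
Branch term (5/6)*sqrt(1 - x/(5/7)): its argument vanishes at x = 5/7, a square-root branch point, modulus 5/7.
The radius of convergence is the smallest modulus among the singular points: 1/4.

The radius of convergence is 1/4.


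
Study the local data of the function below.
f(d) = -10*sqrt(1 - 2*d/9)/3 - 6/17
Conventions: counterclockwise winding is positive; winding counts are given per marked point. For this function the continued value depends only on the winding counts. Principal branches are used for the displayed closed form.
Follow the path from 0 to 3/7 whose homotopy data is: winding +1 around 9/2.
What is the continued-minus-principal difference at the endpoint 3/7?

Continued minus principal equals (20/63)*sqrt(399).

The rational part is single-valued and drops out of the difference; each branch term changes only by its own monodromy.
(-10/3)*sqrt(1 - d/(9/2)): winding +1 is odd, the square root flips sign, contributing -2*(-10/3)*sqrt(1 - (3/7)/(9/2)) = -2*(-10/3)*sqrt(19/21) = (20/63)*sqrt(399).
Summing the contributions at d = 3/7 gives (20/63)*sqrt(399).


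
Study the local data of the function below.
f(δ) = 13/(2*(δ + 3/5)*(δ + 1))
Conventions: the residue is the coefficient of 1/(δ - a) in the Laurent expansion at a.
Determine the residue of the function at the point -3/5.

The residue is 65/4.

At the order-1 pole -3/5 set g(δ) = (δ - (-3/5))*f(δ) = 13/(2*(δ + 1)).
Simple pole: residue = g(a) at a = -3/5, which is 65/4.


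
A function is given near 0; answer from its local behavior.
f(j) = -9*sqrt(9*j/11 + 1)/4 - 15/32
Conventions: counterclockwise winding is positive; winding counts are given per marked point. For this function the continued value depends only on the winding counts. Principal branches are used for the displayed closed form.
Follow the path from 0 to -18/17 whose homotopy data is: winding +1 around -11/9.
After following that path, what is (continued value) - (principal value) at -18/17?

Continued minus principal equals (45/374)*sqrt(187).

The rational part is single-valued and drops out of the difference; each branch term changes only by its own monodromy.
(-9/4)*sqrt(1 - j/(-11/9)): winding +1 is odd, the square root flips sign, contributing -2*(-9/4)*sqrt(1 - (-18/17)/(-11/9)) = -2*(-9/4)*sqrt(25/187) = (45/374)*sqrt(187).
Summing the contributions at j = -18/17 gives (45/374)*sqrt(187).


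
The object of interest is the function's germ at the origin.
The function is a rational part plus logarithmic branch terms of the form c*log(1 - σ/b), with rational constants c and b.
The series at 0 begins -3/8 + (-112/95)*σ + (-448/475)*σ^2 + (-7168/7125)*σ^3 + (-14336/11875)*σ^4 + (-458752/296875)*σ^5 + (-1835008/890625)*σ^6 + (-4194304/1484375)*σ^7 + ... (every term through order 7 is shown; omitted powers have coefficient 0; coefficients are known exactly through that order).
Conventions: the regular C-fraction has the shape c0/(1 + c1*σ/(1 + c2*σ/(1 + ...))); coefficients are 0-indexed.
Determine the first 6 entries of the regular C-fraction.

Taylor coefficients (read off): a_0 = -3/8, a_1 = -112/95, a_2 = -448/475, a_3 = -7168/7125, a_4 = -14336/11875, a_5 = -458752/296875.
c0 = a_0 = -3/8. Peel one level at a time: if S = 1 + c*σ/S' with S'(0) = 1, then c is the σ-coefficient of S and S' = c*σ/(S - 1).
S_1 = c0/f = 1 + (-896/285)*σ + (598528/81225)*σ^2 + ...; c1 = -896/285.
S_2 = c1*σ/(S_1 - 1) = 1 + (668/285)*σ + (-16/75)*σ^2 + ...; c2 = 668/285.
S_3 = c2*σ/(S_2 - 1) = 1 + (76/835)*σ + (56544/697225)*σ^2 + ...; c3 = 76/835.
S_4 = c3*σ/(S_3 - 1) = 1 + (-744/835)*σ + (-64/375)*σ^2 + ...; c4 = -744/835.
S_5 = c4*σ/(S_4 - 1) = 1 + (-1336/6975)*σ + ...; c5 = -1336/6975.

The regular C-fraction coefficients are [-3/8, -896/285, 668/285, 76/835, -744/835, -1336/6975].


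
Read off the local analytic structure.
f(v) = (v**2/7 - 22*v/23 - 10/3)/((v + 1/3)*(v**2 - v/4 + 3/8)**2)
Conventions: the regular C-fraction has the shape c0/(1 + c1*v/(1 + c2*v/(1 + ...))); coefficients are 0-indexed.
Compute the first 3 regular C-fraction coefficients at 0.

Taylor coefficients (expand at 0): a_0 = -640/9, a_1 = 60928/621, a_2 = -16448/483.
c0 = a_0 = -640/9. Peel one level at a time: if S = 1 + c*v/S' with S'(0) = 1, then c is the v-coefficient of S and S' = c*v/(S - 1).
S_1 = c0/f = 1 + (476/345)*v + (2374079/1666350)*v^2 + ...; c1 = 476/345.
S_2 = c1*v/(S_1 - 1) = 1 + (-2374079/2299080)*v + ...; c2 = -2374079/2299080.

The regular C-fraction coefficients are [-640/9, 476/345, -2374079/2299080].


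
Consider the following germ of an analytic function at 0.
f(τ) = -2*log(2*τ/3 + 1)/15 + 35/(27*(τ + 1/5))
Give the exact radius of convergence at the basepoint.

Denominator factor (τ + 1/5): pole of order 1 at -1/5, modulus 1/5.
Branch term (-2/15)*log(1 - τ/(-3/2)): its argument vanishes at τ = -3/2, a logarithmic branch point, modulus 3/2.
The radius of convergence is the smallest modulus among the singular points: 1/5.

The radius of convergence is 1/5.


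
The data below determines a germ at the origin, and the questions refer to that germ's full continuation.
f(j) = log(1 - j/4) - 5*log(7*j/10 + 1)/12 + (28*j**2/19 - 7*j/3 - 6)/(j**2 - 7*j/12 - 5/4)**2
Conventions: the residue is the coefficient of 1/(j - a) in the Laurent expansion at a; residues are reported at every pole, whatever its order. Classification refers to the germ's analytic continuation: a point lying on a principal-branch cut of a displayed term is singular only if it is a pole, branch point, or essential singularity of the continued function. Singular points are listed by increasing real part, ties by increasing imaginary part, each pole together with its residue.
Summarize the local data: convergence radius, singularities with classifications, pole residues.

Radius of convergence at 0: -7/24 + (1/24)*sqrt(769).
At -10/7: a logarithmic branch point.
At 7/24 - (1/24)*sqrt(769): a pole of order 2; residue -(559632/11235859)*sqrt(769).
At 7/24 + (1/24)*sqrt(769): a pole of order 2; residue (559632/11235859)*sqrt(769).
At 4: a logarithmic branch point.

Denominator factor (j**2 - 7*j/12 - 5/4)^2: discriminant 769/144, real irrational roots 7/24 + (1/24)*sqrt(769) and 7/24 - (1/24)*sqrt(769); poles of order 2, moduli 7/24 + (1/24)*sqrt(769) and -7/24 + (1/24)*sqrt(769).
Branch term (-5/12)*log(1 - j/(-10/7)): its argument vanishes at j = -10/7, a logarithmic branch point, modulus 10/7.
Branch term (1)*log(1 - j/(4)): its argument vanishes at j = 4, a logarithmic branch point, modulus 4.
The radius of convergence is the smallest modulus among the singular points: -7/24 + (1/24)*sqrt(769).
The branch terms are analytic at 7/24 - (1/24)*sqrt(769) and contribute nothing to the residue; only the rational part matters.
The factor j**2 - 7*j/12 - 5/4 splits as (j - a)(j - a') with a = 7/24 - (1/24)*sqrt(769), a' = 7/24 + (1/24)*sqrt(769). At the order-2 pole a set g(j) = (j - a)^2*(rational part) = [28*j**2/19 - 7*j/3 - 6] / (j - a')^2.
Order-2 pole: residue = g'(a); g'(7/24 - (1/24)*sqrt(769)) = -(559632/11235859)*sqrt(769), so the residue is -(559632/11235859)*sqrt(769).
The branch terms are analytic at 7/24 + (1/24)*sqrt(769) and contribute nothing to the residue; only the rational part matters.
The factor j**2 - 7*j/12 - 5/4 splits as (j - a)(j - a') with a = 7/24 + (1/24)*sqrt(769), a' = 7/24 - (1/24)*sqrt(769). At the order-2 pole a set g(j) = (j - a)^2*(rational part) = [28*j**2/19 - 7*j/3 - 6] / (j - a')^2.
Order-2 pole: residue = g'(a); g'(7/24 + (1/24)*sqrt(769)) = (559632/11235859)*sqrt(769), so the residue is (559632/11235859)*sqrt(769).
List the singular points by increasing real part (a conjugate pair: the negative imaginary part first).


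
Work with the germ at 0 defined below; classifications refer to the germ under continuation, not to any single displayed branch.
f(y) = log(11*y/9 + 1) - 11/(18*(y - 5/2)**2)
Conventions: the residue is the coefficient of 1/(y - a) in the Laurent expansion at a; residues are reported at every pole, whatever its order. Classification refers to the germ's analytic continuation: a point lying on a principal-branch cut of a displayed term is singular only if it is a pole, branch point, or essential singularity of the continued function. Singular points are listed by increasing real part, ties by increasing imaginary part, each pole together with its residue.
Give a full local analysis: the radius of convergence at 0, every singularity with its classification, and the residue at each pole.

Radius of convergence at 0: 9/11.
At -9/11: a logarithmic branch point.
At 5/2: a pole of order 2; residue 0.

Denominator factor (y - 5/2)^2: pole of order 2 at 5/2, modulus 5/2.
Branch term (1)*log(1 - y/(-9/11)): its argument vanishes at y = -9/11, a logarithmic branch point, modulus 9/11.
The radius of convergence is the smallest modulus among the singular points: 9/11.
The branch term is analytic at 5/2 and contributes nothing to the residue; only the rational part matters.
At the order-2 pole 5/2 set g(y) = (y - (5/2))^2*(rational part) = -11/18.
Order-2 pole: residue = g'(a); g'(5/2) = 0, so the residue is 0.
List the singular points by increasing real part (a conjugate pair: the negative imaginary part first).


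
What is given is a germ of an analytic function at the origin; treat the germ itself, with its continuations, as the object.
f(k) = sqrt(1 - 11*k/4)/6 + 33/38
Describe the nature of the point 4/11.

The point is an algebraic (square-root) branch point.

The term (1/6)*sqrt(1 - k/(4/11)) has argument 1 - 4/11/(4/11) = 0 at 4/11: a square-root (algebraic, two-sheeted) branch point; the remaining terms are analytic or single-valued there.


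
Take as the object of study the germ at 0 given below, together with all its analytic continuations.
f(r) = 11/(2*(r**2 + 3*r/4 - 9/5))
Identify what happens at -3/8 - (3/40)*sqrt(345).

The point is a pole of order 1.

The denominator factor r**2 + 3*r/4 - 9/5 vanishes at -3/8 - (3/40)*sqrt(345) and appears to the power 1; the numerator there equals 11/2, nonzero, and no other factor vanishes.
Hence a pole whose order is the multiplicity, 1.


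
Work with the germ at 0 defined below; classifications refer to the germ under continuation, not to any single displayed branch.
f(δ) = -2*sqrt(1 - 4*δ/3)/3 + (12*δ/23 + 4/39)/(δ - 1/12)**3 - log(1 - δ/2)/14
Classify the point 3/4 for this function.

The point is an algebraic (square-root) branch point.

The term (-2/3)*sqrt(1 - δ/(3/4)) has argument 1 - 3/4/(3/4) = 0 at 3/4: a square-root (algebraic, two-sheeted) branch point; the remaining terms are analytic or single-valued there.


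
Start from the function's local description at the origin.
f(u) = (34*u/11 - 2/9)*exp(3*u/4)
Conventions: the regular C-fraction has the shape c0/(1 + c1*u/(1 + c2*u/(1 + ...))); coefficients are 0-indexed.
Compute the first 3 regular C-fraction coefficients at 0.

The regular C-fraction coefficients are [-2/9, 579/44, -236595/16984].

Taylor coefficients (expand at 0): a_0 = -2/9, a_1 = 193/66, a_2 = 397/176.
c0 = a_0 = -2/9. Peel one level at a time: if S = 1 + c*u/S' with S'(0) = 1, then c is the u-coefficient of S and S' = c*u/(S - 1).
S_1 = c0/f = 1 + (579/44)*u + (709785/3872)*u^2 + ...; c1 = 579/44.
S_2 = c1*u/(S_1 - 1) = 1 + (-236595/16984)*u + ...; c2 = -236595/16984.


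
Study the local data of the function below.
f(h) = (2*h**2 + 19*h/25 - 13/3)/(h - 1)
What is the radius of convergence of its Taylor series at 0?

The radius of convergence is 1.

Denominator factor (h - 1): pole of order 1 at 1, modulus 1.
The radius of convergence is the smallest modulus among the singular points: 1.


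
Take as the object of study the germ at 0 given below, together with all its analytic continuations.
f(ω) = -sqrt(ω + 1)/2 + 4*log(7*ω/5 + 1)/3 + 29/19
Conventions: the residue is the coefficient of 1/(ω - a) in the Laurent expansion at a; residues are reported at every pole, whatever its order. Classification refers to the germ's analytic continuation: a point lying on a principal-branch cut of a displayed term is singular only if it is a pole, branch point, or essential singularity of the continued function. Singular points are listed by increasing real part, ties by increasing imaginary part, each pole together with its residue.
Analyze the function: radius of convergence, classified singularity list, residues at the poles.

Branch term (-1/2)*sqrt(1 - ω/(-1)): its argument vanishes at ω = -1, a square-root branch point, modulus 1.
Branch term (4/3)*log(1 - ω/(-5/7)): its argument vanishes at ω = -5/7, a logarithmic branch point, modulus 5/7.
The radius of convergence is the smallest modulus among the singular points: 5/7.
List the singular points by increasing real part (a conjugate pair: the negative imaginary part first).

Radius of convergence at 0: 5/7.
At -1: an algebraic (square-root) branch point.
At -5/7: a logarithmic branch point.


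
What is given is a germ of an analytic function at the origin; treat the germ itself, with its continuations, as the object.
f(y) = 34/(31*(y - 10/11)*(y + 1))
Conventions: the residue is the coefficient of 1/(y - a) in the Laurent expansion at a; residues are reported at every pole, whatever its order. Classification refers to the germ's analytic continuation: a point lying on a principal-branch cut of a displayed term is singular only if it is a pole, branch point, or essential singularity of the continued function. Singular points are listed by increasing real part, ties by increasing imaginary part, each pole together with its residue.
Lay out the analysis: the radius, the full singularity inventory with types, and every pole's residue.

Radius of convergence at 0: 10/11.
At -1: a pole of order 1; residue -374/651.
At 10/11: a pole of order 1; residue 374/651.

Denominator factor (y + 1): pole of order 1 at -1, modulus 1.
Denominator factor (y - 10/11): pole of order 1 at 10/11, modulus 10/11.
The radius of convergence is the smallest modulus among the singular points: 10/11.
At the order-1 pole -1 set g(y) = (y - (-1))*f(y) = 34/(31*(y - 10/11)).
Simple pole: residue = g(a) at a = -1, which is -374/651.
At the order-1 pole 10/11 set g(y) = (y - (10/11))*f(y) = 34/(31*(y + 1)).
Simple pole: residue = g(a) at a = 10/11, which is 374/651.
List the singular points by increasing real part (a conjugate pair: the negative imaginary part first).


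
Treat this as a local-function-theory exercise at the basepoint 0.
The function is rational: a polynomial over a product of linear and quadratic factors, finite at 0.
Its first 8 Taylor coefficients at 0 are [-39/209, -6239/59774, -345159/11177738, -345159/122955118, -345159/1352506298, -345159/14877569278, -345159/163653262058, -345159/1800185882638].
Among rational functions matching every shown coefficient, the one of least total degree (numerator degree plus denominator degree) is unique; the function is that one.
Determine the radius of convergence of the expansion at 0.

The radius of convergence is 11.

No rational of total degree below 3 reproduces all 8 coefficients; solving the [2/1] Pade equations on them gives f(r) = (4*r**2/17 + 25*r/26 + 39/19)/(r - 11), whose expansion matches every shown term.
Denominator factor (r - 11): pole of order 1 at 11, modulus 11.
The radius of convergence is the smallest modulus among the singular points: 11.


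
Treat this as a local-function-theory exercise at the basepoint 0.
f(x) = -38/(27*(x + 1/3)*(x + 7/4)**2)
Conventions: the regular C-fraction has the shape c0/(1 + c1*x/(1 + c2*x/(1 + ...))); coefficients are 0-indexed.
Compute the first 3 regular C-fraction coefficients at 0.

Taylor coefficients (expand at 0): a_0 = -608/441, a_1 = 17632/3087, a_2 = -44384/2401.
c0 = a_0 = -608/441. Peel one level at a time: if S = 1 + c*x/S' with S'(0) = 1, then c is the x-coefficient of S and S' = c*x/(S - 1).
S_1 = c0/f = 1 + (29/7)*x + (184/49)*x^2 + ...; c1 = 29/7.
S_2 = c1*x/(S_1 - 1) = 1 + (-184/203)*x + ...; c2 = -184/203.

The regular C-fraction coefficients are [-608/441, 29/7, -184/203].


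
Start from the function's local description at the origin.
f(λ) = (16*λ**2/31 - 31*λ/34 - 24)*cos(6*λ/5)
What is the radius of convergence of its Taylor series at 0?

The radius of convergence is infinite.

The factor cos(6*λ/5) is entire and contributes no finite singular point.
The polynomial part has no poles.
No finite singular points: the Taylor series at 0 converges everywhere.


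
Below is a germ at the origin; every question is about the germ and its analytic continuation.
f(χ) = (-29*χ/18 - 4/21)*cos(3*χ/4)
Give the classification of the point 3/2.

The point is a regular point.

There is no denominator, hence no pole anywhere.
The factor cos(3*χ/4) is entire.
So the germ continues analytically to 3/2.


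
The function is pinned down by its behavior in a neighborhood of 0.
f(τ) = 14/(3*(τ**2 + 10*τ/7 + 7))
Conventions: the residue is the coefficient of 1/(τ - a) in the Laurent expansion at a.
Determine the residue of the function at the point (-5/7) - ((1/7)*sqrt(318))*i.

The factor τ**2 + 10*τ/7 + 7 splits as (τ - a)(τ - a') with a = (-5/7) - ((1/7)*sqrt(318))*i, a' = (-5/7) + ((1/7)*sqrt(318))*i. At the order-1 pole a set g(τ) = (τ - a)*f(τ) = [14/3] / (τ - a').
Simple pole: residue = g(a) at a = (-5/7) - ((1/7)*sqrt(318))*i, which is ((49/954)*sqrt(318))*i.

The residue is ((49/954)*sqrt(318))*i.


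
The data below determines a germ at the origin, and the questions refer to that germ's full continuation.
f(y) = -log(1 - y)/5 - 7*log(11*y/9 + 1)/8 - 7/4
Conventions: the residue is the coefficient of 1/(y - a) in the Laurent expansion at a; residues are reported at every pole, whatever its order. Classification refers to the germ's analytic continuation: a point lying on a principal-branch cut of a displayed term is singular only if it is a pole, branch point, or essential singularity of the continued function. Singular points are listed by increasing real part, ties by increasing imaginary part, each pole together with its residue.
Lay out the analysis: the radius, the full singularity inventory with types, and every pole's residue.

Radius of convergence at 0: 9/11.
At -9/11: a logarithmic branch point.
At 1: a logarithmic branch point.

Branch term (-1/5)*log(1 - y/(1)): its argument vanishes at y = 1, a logarithmic branch point, modulus 1.
Branch term (-7/8)*log(1 - y/(-9/11)): its argument vanishes at y = -9/11, a logarithmic branch point, modulus 9/11.
The radius of convergence is the smallest modulus among the singular points: 9/11.
List the singular points by increasing real part (a conjugate pair: the negative imaginary part first).


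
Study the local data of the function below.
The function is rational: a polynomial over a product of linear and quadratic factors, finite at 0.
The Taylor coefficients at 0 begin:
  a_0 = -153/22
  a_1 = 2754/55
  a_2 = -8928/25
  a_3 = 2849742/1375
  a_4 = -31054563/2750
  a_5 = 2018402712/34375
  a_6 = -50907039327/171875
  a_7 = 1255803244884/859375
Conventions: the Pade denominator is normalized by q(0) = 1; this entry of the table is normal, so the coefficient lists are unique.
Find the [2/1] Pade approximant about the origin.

The Pade approximant has numerator coefficients [-153/22, 5828841/600160, -49906161/750200]; denominator coefficients [1, 158319/27280].

Taylor coefficients needed (read off): a_0 = -153/22, a_1 = 2754/55, a_2 = -8928/25, a_3 = 2849742/1375.
Write the denominator as Q(v) = 1 + q1*v. Requiring Q*f - P = O(v^4) with deg P <= 2 kills the coefficients of v^3..v^3 in Q*f:
  v^3: a_3 + q1*a_2 = 0, i.e. 2849742/1375 + (-8928/25)*q1 = 0.
Solving this linear system: q1 = 158319/27280.
The numerator is Q*f truncated at degree 2: P0 = a_0 = -153/22; P1 = a_1 + q1*a_0 = 5828841/600160; P2 = a_2 + q1*a_1 = -49906161/750200.


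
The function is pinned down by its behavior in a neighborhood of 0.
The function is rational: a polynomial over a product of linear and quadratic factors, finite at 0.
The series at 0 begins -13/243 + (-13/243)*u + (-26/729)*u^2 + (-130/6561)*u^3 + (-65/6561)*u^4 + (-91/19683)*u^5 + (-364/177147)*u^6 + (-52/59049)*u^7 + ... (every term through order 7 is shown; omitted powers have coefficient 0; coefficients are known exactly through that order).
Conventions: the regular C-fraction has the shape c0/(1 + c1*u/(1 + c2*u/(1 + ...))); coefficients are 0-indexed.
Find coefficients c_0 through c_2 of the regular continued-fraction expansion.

Taylor coefficients (read off): a_0 = -13/243, a_1 = -13/243, a_2 = -26/729.
c0 = a_0 = -13/243. Peel one level at a time: if S = 1 + c*u/S' with S'(0) = 1, then c is the u-coefficient of S and S' = c*u/(S - 1).
S_1 = c0/f = 1 + (-1)*u + (1/3)*u^2 + ...; c1 = -1.
S_2 = c1*u/(S_1 - 1) = 1 + (1/3)*u + ...; c2 = 1/3.

The regular C-fraction coefficients are [-13/243, -1, 1/3].


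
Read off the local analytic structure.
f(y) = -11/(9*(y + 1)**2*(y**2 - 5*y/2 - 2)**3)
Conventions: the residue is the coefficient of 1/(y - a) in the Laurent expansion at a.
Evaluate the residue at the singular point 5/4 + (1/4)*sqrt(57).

The residue is 44/27 - (360052/1666737)*sqrt(57).

The factor y**2 - 5*y/2 - 2 splits as (y - a)(y - a') with a = 5/4 + (1/4)*sqrt(57), a' = 5/4 - (1/4)*sqrt(57). At the order-3 pole a set g(y) = (y - a)^3*f(y) = [-11/(9*(y + 1)**2)] / (y - a')^3.
Order-3 pole: residue = g''(a)/2; g''(5/4 + (1/4)*sqrt(57)) = 88/27 - (720104/1666737)*sqrt(57), so the residue is 44/27 - (360052/1666737)*sqrt(57).


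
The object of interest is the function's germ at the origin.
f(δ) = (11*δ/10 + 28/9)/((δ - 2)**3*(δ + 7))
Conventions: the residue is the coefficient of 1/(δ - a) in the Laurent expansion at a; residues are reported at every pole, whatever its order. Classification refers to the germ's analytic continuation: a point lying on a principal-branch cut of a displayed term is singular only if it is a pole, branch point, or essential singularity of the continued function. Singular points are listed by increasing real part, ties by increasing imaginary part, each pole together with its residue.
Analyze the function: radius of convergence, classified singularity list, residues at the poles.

Radius of convergence at 0: 2.
At -7: a pole of order 1; residue 413/65610.
At 2: a pole of order 3; residue -413/65610.

Denominator factor (δ + 7): pole of order 1 at -7, modulus 7.
Denominator factor (δ - 2)^3: pole of order 3 at 2, modulus 2.
The radius of convergence is the smallest modulus among the singular points: 2.
At the order-1 pole -7 set g(δ) = (δ - (-7))*f(δ) = (11*δ/10 + 28/9)/(δ - 2)**3.
Simple pole: residue = g(a) at a = -7, which is 413/65610.
At the order-3 pole 2 set g(δ) = (δ - (2))^3*f(δ) = (11*δ/10 + 28/9)/(δ + 7).
Order-3 pole: residue = g''(a)/2; g''(2) = -413/32805, so the residue is -413/65610.
List the singular points by increasing real part (a conjugate pair: the negative imaginary part first).


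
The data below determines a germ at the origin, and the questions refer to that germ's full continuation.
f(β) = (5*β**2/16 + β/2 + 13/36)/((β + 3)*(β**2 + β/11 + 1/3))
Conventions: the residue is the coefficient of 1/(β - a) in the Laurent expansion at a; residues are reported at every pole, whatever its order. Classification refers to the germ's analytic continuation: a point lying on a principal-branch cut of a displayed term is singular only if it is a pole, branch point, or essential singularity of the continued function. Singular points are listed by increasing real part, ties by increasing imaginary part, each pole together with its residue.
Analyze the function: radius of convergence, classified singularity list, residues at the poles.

Radius of convergence at 0: (1/3)*sqrt(3).
At -3: a pole of order 1; residue 2651/14352.
At (-1/22) - ((1/66)*sqrt(1443))*i: a pole of order 1; residue (917/14352) + ((571/265512)*sqrt(1443))*i.
At (-1/22) + ((1/66)*sqrt(1443))*i: a pole of order 1; residue (917/14352) - ((571/265512)*sqrt(1443))*i.

Denominator factor (β + 3): pole of order 1 at -3, modulus 3.
Denominator factor (β**2 + β/11 + 1/3): discriminant -481/363, complex-conjugate roots (-1/22) + ((1/66)*sqrt(1443))*i and (-1/22) - ((1/66)*sqrt(1443))*i; poles of order 1, moduli (1/3)*sqrt(3) and (1/3)*sqrt(3).
The radius of convergence is the smallest modulus among the singular points: (1/3)*sqrt(3).
At the order-1 pole -3 set g(β) = (β - (-3))*f(β) = (5*β**2/16 + β/2 + 13/36)/(β**2 + β/11 + 1/3).
Simple pole: residue = g(a) at a = -3, which is 2651/14352.
The factor β**2 + β/11 + 1/3 splits as (β - a)(β - a') with a = (-1/22) - ((1/66)*sqrt(1443))*i, a' = (-1/22) + ((1/66)*sqrt(1443))*i. At the order-1 pole a set g(β) = (β - a)*f(β) = [(5*β**2/16 + β/2 + 13/36)/(β + 3)] / (β - a').
Simple pole: residue = g(a) at a = (-1/22) - ((1/66)*sqrt(1443))*i, which is (917/14352) + ((571/265512)*sqrt(1443))*i.
The factor β**2 + β/11 + 1/3 splits as (β - a)(β - a') with a = (-1/22) + ((1/66)*sqrt(1443))*i, a' = (-1/22) - ((1/66)*sqrt(1443))*i. At the order-1 pole a set g(β) = (β - a)*f(β) = [(5*β**2/16 + β/2 + 13/36)/(β + 3)] / (β - a').
Simple pole: residue = g(a) at a = (-1/22) + ((1/66)*sqrt(1443))*i, which is (917/14352) - ((571/265512)*sqrt(1443))*i.
List the singular points by increasing real part (a conjugate pair: the negative imaginary part first).
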